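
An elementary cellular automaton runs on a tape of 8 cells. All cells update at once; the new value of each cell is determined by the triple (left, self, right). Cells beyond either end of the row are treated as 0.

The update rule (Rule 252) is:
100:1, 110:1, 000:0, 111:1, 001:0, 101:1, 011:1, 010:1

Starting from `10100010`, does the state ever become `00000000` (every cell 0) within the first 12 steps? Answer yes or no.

11110011
11111011
11111111
11111111  (fixed point — unchanged through step 12)
step 12 is 11111111, still not uniform 0

no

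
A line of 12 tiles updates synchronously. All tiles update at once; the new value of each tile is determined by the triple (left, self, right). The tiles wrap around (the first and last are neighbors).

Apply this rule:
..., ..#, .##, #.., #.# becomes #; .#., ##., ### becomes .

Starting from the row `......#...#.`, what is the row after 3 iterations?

#######.###.

######.###.#
......##..##
#######.###.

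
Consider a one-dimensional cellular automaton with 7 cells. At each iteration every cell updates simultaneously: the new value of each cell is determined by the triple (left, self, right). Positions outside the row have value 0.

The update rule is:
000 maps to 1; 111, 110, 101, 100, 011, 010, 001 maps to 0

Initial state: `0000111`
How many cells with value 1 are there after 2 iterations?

1110000
0000111
count of 1: 3

3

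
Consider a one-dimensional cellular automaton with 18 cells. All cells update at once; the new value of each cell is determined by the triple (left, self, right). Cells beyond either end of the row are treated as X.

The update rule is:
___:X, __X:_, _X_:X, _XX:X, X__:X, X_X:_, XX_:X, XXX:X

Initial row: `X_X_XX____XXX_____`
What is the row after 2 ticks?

X_X_XXXXX_XXXXXXX_
X_X_XXXXX_XXXXXXX_

X_X_XXXXX_XXXXXXX_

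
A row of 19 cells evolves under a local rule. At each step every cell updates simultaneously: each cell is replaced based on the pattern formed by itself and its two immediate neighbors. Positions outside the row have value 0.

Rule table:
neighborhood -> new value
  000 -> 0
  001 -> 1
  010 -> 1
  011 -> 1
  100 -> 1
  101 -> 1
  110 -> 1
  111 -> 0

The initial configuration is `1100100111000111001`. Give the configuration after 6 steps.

1111111101101101111
1000000111111111001
1100001100000001111
1110011110000011001
1011110011000111111
1110011111101100001

1110011111101100001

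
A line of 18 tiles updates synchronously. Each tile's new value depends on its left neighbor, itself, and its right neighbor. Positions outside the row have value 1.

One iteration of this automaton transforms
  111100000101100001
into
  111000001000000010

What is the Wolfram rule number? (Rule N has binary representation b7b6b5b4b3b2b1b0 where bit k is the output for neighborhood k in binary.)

position 0: 111 → 1  (bit 7 = 1)
position 3: 110 → 0  (bit 6 = 0)
position 10: 101 → 0  (bit 5 = 0)
position 4: 100 → 0  (bit 4 = 0)
position 11: 011 → 0  (bit 3 = 0)
position 9: 010 → 0  (bit 2 = 0)
position 8: 001 → 1  (bit 1 = 1)
position 5: 000 → 0  (bit 0 = 0)
bits b7..b0 = 10000010 = 130

130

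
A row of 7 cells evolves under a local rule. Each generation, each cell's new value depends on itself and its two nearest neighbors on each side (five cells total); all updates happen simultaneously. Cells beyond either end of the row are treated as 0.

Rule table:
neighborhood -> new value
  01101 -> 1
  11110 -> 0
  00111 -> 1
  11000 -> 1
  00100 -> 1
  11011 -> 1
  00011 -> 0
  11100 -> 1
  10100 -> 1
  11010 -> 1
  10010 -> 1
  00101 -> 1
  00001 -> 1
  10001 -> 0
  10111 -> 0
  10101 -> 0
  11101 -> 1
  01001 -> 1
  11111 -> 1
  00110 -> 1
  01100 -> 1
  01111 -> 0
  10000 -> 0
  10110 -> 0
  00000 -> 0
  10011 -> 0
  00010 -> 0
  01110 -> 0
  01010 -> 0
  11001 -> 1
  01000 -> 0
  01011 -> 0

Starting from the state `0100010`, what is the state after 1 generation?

0100010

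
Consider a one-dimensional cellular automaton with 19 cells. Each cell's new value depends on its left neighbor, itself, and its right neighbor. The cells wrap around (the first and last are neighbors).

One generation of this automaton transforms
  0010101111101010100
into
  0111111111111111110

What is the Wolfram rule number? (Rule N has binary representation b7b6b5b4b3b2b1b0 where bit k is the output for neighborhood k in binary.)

254

position 7: 111 → 1  (bit 7 = 1)
position 10: 110 → 1  (bit 6 = 1)
position 3: 101 → 1  (bit 5 = 1)
position 17: 100 → 1  (bit 4 = 1)
position 6: 011 → 1  (bit 3 = 1)
position 2: 010 → 1  (bit 2 = 1)
position 1: 001 → 1  (bit 1 = 1)
position 0: 000 → 0  (bit 0 = 0)
bits b7..b0 = 11111110 = 254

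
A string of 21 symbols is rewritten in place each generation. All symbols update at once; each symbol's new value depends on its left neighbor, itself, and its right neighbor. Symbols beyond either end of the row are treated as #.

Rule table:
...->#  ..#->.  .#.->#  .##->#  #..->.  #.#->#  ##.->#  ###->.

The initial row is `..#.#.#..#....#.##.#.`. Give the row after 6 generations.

..#####..#.##.#######
..#...#..######......
..#.#.#..#....#.####.
..#####..#.##.###..##
..#...#..######.#..#.
..#.#.#..#....###..##

..#.#.#..#....###..##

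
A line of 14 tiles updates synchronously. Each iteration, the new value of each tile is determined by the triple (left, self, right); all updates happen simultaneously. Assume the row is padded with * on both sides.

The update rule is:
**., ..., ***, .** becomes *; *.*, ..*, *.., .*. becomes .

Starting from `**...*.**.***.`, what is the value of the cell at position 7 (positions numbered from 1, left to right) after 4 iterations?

.

iteration 1: **.*...**.***.
iteration 2: **...*.**.***.  (repeats iteration 0; period 2)
iteration 4: **...*.**.***.
position 7 holds .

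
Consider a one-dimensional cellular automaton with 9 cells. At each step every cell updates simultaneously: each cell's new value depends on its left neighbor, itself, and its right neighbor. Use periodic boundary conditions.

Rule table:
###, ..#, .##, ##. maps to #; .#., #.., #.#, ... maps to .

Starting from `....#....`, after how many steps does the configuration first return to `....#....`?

step 1: ...#.....
step 2: ..#......
step 3: .#.......
step 4: #........
step 5: ........#
step 6: .......#.
step 7: ......#..
step 8: .....#...
step 9: ....#....

9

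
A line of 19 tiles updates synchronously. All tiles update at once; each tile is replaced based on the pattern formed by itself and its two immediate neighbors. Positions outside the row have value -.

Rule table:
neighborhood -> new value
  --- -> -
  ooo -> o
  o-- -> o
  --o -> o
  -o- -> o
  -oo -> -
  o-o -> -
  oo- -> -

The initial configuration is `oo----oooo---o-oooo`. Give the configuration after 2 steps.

--o--o-oo-o-oo--oo-
-ooooo----o---oo--o

-ooooo----o---oo--o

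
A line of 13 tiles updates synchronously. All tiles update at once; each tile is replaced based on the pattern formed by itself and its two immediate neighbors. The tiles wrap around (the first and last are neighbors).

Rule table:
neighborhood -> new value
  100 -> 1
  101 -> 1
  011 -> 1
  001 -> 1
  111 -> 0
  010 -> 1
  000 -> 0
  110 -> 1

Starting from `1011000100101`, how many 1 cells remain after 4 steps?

1111101111111
0000111000000
0001101100000
0011111110000
count of 1: 7

7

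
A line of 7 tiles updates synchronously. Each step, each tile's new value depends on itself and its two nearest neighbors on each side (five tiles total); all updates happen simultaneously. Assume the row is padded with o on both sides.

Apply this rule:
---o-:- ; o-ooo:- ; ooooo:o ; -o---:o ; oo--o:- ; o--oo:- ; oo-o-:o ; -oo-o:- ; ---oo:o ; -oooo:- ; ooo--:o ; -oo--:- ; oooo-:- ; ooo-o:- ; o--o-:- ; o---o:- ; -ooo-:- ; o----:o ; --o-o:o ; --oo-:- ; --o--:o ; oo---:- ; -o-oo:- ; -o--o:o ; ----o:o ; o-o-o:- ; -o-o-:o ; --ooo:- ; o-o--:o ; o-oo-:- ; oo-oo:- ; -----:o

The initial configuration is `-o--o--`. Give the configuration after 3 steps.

step 1: ooo-oo-
step 2: o------
step 3: o-ooooo

o-ooooo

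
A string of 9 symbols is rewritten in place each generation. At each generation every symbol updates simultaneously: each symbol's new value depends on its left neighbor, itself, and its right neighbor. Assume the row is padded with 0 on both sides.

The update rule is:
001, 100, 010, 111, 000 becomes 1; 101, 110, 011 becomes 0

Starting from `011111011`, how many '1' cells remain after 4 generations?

5

generation 1: 101110000
generation 2: 100101111
generation 3: 111100110
generation 4: 011011001
count of 1: 5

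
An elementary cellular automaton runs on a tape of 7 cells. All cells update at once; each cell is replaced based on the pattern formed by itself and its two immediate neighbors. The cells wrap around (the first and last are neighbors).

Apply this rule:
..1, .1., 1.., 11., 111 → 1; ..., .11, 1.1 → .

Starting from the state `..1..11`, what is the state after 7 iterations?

1111.11

11111.1
11111..
.111111
..11111
11.1111
11..111
1111.11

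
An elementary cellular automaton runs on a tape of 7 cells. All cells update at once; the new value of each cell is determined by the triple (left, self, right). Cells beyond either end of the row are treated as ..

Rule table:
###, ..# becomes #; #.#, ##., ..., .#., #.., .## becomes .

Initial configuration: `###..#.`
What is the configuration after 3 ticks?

..#....

tick 1: .#..#..
tick 2: #..#...
tick 3: ..#....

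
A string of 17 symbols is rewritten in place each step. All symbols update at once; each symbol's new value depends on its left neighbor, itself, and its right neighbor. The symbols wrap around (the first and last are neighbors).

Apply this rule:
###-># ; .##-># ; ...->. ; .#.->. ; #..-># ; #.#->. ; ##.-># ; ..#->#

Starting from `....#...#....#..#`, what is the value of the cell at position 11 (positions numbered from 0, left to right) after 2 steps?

#

step 1: #..#.#.#.#..#.##.
step 2: .##.......##..##.
position 11 holds #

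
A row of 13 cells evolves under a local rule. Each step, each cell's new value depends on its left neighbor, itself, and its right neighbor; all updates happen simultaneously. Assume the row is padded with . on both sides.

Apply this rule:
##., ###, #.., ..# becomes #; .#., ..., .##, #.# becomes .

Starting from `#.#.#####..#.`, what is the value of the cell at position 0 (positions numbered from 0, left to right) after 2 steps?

.....######.#
....#.#####..
position 0 holds .

.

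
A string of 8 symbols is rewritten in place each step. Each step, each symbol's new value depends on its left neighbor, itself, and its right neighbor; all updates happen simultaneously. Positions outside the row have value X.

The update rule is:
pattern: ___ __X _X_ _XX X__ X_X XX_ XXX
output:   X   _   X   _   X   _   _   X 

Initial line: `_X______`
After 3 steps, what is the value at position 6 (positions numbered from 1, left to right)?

_XXXXXX_
__XXXX__
X__XX_X_
position 6 holds _

_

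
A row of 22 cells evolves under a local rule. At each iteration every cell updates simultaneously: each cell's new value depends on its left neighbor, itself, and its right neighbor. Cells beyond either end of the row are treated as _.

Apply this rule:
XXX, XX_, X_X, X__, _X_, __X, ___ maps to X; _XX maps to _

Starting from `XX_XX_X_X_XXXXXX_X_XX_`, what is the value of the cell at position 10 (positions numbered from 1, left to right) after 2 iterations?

iteration 1: _XX_XXXXXX_XXXXXXXX_XX
iteration 2: X_XX_XXXXXX_XXXXXXXX_X
position 10 holds X

X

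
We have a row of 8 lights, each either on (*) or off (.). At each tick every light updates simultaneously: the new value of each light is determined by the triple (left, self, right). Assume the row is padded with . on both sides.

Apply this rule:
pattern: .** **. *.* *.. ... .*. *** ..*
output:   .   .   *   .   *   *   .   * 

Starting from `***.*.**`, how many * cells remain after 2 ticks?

tick 1: ...***..
tick 2: ***....*
count of *: 4

4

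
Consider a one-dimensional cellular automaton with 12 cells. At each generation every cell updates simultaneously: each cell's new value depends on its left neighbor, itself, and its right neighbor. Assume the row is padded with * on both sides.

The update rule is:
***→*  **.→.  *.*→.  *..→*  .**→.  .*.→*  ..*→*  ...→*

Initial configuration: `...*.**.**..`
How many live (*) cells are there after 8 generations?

11

generation 1: ****......**
generation 2: ***.******.*
generation 3: **...****...
generation 4: *.***.**.***
generation 5: ...*......**
generation 6: **********.*
generation 7: *********...
generation 8: ********.***
count of *: 11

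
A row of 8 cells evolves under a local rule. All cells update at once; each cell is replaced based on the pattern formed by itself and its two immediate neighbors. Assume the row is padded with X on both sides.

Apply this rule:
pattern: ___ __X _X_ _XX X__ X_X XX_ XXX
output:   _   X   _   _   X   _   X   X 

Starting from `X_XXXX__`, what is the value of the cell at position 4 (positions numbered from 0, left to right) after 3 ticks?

_

tick 1: X__XXXXX
tick 2: XXX_XXXX
tick 3: XXX__XXX
position 4 holds _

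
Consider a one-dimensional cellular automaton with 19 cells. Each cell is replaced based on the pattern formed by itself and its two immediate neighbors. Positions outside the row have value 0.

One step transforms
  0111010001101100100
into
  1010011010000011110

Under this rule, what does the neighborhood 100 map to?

1

At position 6 the neighborhood is 100; the next row has 1 there.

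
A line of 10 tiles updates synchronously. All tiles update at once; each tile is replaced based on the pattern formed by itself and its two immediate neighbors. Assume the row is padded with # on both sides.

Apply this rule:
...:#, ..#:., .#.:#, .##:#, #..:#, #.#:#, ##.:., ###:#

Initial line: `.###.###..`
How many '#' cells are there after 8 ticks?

###.###.#.
##.###.###
#.###.####
.###.#####
###.######
##.#######
#.########
.#########
count of #: 9

9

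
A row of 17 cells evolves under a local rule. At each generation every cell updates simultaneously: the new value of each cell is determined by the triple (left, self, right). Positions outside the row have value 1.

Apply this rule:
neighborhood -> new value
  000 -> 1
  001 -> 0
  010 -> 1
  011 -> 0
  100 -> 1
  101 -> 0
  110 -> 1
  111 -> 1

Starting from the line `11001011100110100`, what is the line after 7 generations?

11101001110010110
11101100111010010
11100110011011010
11110011001001010
11111001101101010
11111100100101010
11111110110101010

11111110110101010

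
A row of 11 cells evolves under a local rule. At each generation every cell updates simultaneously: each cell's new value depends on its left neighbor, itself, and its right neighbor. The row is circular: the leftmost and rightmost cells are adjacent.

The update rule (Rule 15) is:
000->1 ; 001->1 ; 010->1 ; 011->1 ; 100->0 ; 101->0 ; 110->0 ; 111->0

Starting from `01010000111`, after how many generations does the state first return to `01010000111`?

01010111100
11010100001
00010101111
01110101000
11000101011
00011101010
11110001010
10000111010
10111100010
10100001110
10101111000
10101000011
00101011110
11101010000
10001010111
00111010100
11100010101
00001110101
01111000101
01000011101
01011110001
01010000111

22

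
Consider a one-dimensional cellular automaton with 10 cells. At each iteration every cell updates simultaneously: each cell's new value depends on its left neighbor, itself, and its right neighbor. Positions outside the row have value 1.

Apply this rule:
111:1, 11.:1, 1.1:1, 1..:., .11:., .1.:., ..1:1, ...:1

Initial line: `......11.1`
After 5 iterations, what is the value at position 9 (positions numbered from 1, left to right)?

iteration 1: .11111.11.
iteration 2: 1.11111.11
iteration 3: 11.11111.1
iteration 4: 111.11111.
iteration 5: 1111.11111
position 9 holds 1

1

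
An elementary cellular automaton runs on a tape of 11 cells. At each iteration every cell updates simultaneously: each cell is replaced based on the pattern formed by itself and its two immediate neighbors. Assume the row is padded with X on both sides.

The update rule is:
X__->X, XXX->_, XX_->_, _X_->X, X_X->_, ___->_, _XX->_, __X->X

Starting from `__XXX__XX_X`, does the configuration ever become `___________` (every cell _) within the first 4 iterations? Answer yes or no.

XX___XX____
__X_X__X__X
XXX_XXXXXX_
___________
all cells are _ at iteration 4

yes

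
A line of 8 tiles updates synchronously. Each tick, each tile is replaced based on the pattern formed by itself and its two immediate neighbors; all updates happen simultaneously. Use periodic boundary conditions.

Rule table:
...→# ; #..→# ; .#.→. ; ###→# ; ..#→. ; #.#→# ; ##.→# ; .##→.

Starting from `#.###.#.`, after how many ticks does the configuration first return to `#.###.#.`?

tick 1: .#.###.#
tick 2: #.#.###.
tick 3: .#.#.###
tick 4: #.#.#.##
tick 5: ##.#.#.#
tick 6: ###.#.#.
tick 7: .###.#.#
tick 8: #.###.#.

8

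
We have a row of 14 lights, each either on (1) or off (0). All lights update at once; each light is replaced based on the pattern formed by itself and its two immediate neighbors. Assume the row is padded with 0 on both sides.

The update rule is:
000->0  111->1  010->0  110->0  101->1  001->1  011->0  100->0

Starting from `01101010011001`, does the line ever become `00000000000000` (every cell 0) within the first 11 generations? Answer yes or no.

no

10010100100010
00101001000100
01010010001000
10100100010000
01001000100000
10010001000000
00100010000000
01000100000000
10001000000000
00010000000000
00100000000000
generation 11 is 00100000000000, still not uniform 0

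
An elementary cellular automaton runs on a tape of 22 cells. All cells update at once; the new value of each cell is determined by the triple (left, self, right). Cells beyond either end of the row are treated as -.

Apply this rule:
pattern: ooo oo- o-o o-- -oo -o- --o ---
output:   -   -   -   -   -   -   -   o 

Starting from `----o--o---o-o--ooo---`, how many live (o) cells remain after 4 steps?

12

step 1: ooo------o----------oo
step 2: ----oooo---oooooooo---
step 3: ooo------o----------oo  (repeats step 1; period 2)
step 4: ----oooo---oooooooo---
count of o: 12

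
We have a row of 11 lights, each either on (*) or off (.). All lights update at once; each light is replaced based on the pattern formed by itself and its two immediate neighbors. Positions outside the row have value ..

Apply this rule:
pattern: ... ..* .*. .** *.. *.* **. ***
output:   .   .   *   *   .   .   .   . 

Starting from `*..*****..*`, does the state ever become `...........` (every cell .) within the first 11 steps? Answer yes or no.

step 1: *..*......*
step 2: *..*......*  (fixed point — unchanged through step 11)
step 11 is *..*......*, still not uniform .

no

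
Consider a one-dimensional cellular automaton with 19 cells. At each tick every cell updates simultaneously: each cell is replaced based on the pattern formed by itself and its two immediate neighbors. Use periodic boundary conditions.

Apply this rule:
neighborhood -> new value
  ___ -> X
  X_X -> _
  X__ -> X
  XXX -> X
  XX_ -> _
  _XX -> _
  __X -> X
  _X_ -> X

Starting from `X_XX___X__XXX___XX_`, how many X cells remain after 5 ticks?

8

X___XXXXXX_X_XXX___
XXXX_XXXX__X__X_XXX
XXX___XX_XXXXXX__XX
XX_XXX____XXXX_XX_X
X___X_XXXX_XX______
count of X: 8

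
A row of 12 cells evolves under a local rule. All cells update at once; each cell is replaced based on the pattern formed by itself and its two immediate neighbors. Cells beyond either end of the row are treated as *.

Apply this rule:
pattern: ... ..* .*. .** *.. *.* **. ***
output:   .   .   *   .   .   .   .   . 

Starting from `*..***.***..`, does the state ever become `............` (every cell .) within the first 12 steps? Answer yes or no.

yes

............
all cells are . at step 1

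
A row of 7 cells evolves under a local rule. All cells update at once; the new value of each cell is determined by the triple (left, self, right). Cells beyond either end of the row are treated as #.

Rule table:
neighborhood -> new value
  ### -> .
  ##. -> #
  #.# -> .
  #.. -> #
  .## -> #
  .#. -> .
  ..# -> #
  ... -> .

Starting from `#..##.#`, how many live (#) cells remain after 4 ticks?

6

tick 1: #####.#
tick 2: ....#.#
tick 3: #..#..#
tick 4: ###.###
count of #: 6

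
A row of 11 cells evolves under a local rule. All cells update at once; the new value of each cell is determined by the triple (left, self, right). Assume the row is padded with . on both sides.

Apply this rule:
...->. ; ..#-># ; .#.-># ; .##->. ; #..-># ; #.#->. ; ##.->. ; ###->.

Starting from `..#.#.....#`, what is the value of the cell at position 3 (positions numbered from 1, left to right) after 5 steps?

#

.##.##...##
#.....#.#..
##...##.##.
..#.#.....#  (repeats step 0; period 4)
step 5: .##.##...##
position 3 holds #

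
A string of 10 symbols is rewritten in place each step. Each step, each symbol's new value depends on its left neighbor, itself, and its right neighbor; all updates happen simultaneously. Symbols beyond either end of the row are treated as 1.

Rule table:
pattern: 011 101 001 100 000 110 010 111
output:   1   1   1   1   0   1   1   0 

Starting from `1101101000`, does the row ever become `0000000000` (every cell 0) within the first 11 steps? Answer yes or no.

yes

0111111101
1100000111
0110001100
1111011111
0001110000
1011011001
1111111111
0000000000
all cells are 0 at step 8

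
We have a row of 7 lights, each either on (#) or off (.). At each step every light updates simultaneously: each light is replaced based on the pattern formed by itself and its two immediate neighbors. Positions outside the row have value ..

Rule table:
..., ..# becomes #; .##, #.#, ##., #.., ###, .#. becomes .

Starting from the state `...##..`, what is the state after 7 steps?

######.

step 1: ###...#
step 2: ....##.
step 3: ####...
step 4: .....##
step 5: #####..
step 6: ......#
step 7: ######.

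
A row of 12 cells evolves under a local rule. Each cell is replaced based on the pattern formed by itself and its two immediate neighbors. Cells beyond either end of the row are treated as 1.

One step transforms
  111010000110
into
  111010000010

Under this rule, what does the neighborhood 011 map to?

0

At position 9 the neighborhood is 011; the next row has 0 there.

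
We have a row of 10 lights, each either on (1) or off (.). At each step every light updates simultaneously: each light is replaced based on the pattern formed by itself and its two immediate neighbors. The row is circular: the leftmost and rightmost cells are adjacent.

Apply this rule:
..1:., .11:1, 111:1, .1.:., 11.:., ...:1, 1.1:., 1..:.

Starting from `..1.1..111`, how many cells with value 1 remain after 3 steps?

.......11.
111111.1..
11111.....
count of 1: 5

5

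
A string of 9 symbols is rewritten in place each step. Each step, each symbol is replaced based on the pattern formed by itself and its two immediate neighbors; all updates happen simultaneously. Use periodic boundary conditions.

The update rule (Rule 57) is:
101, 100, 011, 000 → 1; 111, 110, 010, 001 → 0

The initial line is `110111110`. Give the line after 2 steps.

011011101

101100001
011011101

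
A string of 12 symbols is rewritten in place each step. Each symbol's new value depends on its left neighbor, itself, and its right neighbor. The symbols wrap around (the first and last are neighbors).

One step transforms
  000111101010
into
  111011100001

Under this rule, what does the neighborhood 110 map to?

1

At position 6 the neighborhood is 110; the next row has 1 there.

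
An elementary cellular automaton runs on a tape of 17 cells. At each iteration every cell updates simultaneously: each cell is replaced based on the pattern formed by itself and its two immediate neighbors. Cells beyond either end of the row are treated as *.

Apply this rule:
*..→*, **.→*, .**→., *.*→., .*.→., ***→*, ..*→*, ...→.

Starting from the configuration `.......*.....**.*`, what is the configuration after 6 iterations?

*****..*.*.*.*.*.

iteration 1: *.....*.*...*.*..
iteration 2: **...*...*.*...**
iteration 3: ***.*.*.*...*.*.*
iteration 4: ***......*.*.....
iteration 5: ****....*...*...*
iteration 6: *****..*.*.*.*.*.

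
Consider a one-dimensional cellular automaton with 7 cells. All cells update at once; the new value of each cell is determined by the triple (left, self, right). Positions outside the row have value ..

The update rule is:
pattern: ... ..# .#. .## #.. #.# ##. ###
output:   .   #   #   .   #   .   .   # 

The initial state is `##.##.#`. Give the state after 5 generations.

..#.#.#

......#
.....##
....#..
...###.
..#.#.#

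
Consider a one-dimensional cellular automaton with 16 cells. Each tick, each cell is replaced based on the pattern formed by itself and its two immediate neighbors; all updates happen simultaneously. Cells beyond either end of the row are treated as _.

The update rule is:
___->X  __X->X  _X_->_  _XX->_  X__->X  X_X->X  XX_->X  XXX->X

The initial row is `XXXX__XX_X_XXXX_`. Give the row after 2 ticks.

_XXXXX_XX_X_XXXX
X_XXXXX_XX_X_XXX

X_XXXXX_XX_X_XXX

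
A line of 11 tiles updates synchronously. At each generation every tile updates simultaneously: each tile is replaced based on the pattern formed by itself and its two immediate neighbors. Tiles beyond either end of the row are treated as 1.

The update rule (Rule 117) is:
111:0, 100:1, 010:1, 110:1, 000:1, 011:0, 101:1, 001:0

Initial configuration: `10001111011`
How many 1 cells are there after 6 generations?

generation 1: 11100001100
generation 2: 00111100110
generation 3: 10000110011
generation 4: 11110011000
generation 5: 00011001110
generation 6: 11001100011
count of 1: 6

6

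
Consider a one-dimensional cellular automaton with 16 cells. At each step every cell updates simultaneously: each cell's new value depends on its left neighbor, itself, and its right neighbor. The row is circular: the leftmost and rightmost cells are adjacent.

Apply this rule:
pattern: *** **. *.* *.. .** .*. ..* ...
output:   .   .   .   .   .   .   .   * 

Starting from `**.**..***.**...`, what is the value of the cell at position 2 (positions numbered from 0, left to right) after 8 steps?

..............*.
*************...
..............*.  (repeats step 1; period 2)
step 8: *************...
position 2 holds *

*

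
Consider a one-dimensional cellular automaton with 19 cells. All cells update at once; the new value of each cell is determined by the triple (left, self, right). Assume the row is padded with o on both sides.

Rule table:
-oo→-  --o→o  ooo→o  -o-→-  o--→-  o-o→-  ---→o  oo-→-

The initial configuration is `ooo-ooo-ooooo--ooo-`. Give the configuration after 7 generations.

----o---oooo--o-o--

generation 1: oo---o---ooo--o-o--
generation 2: o--oo--oo-o--o----o
generation 3: --o---o-----o--ooo-
generation 4: -o--oo--oooo--o-o--
generation 5: ---o---o-oo--o----o
generation 6: -oo--oo-----o--ooo-
generation 7: ----o---oooo--o-o--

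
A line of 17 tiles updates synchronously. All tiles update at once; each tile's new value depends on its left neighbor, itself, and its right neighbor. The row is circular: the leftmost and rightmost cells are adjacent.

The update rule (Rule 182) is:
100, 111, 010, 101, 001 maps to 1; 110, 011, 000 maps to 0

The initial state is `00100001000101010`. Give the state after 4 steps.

11101101110101010

01110011101111111
10101101010111110
11110011111011101
11101101110101010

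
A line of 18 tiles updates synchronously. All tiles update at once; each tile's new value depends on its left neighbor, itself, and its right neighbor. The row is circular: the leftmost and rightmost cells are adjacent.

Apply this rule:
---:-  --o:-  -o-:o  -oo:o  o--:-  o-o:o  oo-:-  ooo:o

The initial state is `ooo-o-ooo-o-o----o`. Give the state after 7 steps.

oo-oooo----------o

oo-ooooo-oooo----o
o-ooooo-oooo-----o
-ooooo-oooo------o
ooooo-oooo-------o
oooo-oooo--------o
ooo-oooo---------o
oo-oooo----------o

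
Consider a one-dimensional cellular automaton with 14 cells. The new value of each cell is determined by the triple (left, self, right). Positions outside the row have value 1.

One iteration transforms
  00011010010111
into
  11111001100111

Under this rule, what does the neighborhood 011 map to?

1

At position 3 the neighborhood is 011; the next row has 1 there.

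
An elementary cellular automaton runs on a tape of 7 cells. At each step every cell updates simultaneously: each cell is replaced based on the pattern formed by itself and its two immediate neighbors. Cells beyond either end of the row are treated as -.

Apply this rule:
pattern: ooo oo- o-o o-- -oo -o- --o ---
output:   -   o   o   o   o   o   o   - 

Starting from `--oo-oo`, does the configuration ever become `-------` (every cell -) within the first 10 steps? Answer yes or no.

no

-oooooo
oo----o
ooo--oo
o-ooooo
ooo---o
o-oo-oo
ooooooo
o-----o
oo---oo
ooo-ooo
step 10 is ooo-ooo, still not uniform -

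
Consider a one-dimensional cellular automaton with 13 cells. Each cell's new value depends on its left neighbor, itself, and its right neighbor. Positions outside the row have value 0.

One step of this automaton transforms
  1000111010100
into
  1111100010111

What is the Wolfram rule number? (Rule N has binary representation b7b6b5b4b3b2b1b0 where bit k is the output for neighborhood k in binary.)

31

position 5: 111 → 0  (bit 7 = 0)
position 6: 110 → 0  (bit 6 = 0)
position 7: 101 → 0  (bit 5 = 0)
position 1: 100 → 1  (bit 4 = 1)
position 4: 011 → 1  (bit 3 = 1)
position 0: 010 → 1  (bit 2 = 1)
position 3: 001 → 1  (bit 1 = 1)
position 2: 000 → 1  (bit 0 = 1)
bits b7..b0 = 00011111 = 31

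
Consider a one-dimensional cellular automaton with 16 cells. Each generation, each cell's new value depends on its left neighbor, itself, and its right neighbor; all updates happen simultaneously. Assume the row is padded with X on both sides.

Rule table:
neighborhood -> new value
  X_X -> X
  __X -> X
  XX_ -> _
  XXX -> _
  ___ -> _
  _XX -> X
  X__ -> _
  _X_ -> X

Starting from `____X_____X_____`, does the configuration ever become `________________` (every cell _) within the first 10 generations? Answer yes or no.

generation 1: ___XX____XX____X
generation 2: __XX____XX____XX
generation 3: _XX____XX____XX_
generation 4: XX____XX____XX_X
generation 5: _____XX____XX_XX
generation 6: ____XX____XX_XX_
generation 7: ___XX____XX_XX_X
generation 8: __XX____XX_XX_XX
generation 9: _XX____XX_XX_XX_
generation 10: XX____XX_XX_XX_X
generation 10 is XX____XX_XX_XX_X, still not uniform _

no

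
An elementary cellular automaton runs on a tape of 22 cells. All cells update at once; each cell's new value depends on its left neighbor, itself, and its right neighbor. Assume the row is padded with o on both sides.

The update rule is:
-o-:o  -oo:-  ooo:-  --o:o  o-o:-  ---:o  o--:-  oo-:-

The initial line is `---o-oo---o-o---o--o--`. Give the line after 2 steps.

-ooo----ooo-o-ooo-oo-o
-----ooo----o---------

-----ooo----o---------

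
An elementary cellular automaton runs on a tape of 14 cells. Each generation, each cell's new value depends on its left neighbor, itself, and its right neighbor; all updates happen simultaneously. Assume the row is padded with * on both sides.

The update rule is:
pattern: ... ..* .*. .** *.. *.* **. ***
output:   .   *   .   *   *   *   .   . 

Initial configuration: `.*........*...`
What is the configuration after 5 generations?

*.*.**.*.**.**

*.*......*.*.*
.*.*....*.*.**
*.*.*..*.*.**.
.*.*.**.*.**.*
*.*.**.*.**.**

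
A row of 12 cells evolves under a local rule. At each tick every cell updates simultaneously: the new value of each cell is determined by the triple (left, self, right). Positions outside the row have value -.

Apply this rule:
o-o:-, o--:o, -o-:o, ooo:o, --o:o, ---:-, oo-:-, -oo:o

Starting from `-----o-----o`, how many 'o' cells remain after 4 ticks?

----ooo---oo
---ooo-o-oo-
--ooo--o-o-o
-ooo-ooo-o-o
count of o: 8

8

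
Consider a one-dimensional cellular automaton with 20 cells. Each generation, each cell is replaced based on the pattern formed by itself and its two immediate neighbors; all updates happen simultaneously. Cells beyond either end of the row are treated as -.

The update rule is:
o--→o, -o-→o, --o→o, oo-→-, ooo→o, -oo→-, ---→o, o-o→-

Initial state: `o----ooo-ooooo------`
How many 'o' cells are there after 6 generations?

15

ooooo-o---ooo-oooooo
-ooo--oooo-o---oooo-
o-o-oo-oo--oooo-oo-o
o-o------oo-oo-----o
o-ooooooo-----oooooo
o--ooooo-ooooo-oooo-
count of o: 15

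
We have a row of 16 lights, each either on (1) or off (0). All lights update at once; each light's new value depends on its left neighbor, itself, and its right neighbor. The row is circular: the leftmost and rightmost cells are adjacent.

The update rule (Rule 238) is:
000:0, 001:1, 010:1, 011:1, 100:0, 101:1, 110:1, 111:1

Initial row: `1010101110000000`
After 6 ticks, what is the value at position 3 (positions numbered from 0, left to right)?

1111111110000001
1111111110000011
1111111110000111
1111111110001111
1111111110011111
1111111110111111
position 3 holds 1

1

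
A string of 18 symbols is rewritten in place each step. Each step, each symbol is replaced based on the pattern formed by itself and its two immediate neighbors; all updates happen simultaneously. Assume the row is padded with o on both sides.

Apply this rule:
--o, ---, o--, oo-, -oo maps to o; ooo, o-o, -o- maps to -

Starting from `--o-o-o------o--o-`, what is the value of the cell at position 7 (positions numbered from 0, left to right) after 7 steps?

step 1: oo-----oooooo-oo--
step 2: -ooooooo----o-oooo
step 3: -o-----ooooo--o---
step 4: --oooooo---ooo-ooo
step 5: ooo----ooooo-o-o--
step 6: --oooooo---o----oo
step 7: ooo----oooo-ooooo-
position 7 holds o

o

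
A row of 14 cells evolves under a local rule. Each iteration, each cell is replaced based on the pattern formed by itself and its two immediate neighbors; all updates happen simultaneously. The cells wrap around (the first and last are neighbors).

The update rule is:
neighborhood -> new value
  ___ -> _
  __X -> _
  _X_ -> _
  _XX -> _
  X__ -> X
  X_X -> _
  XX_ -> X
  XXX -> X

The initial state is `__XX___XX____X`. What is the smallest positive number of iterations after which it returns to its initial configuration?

X__XX___XX____
_X__XX___XX___
__X__XX___XX__
___X__XX___XX_
____X__XX___XX
X____X__XX___X
XX____X__XX___
_XX____X__XX__
__XX____X__XX_
___XX____X__XX
X___XX____X__X
XX___XX____X__
_XX___XX____X_
__XX___XX____X

14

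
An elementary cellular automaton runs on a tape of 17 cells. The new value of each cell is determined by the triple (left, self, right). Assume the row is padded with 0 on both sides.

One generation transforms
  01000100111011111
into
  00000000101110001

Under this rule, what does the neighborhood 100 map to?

0

At position 2 the neighborhood is 100; the next row has 0 there.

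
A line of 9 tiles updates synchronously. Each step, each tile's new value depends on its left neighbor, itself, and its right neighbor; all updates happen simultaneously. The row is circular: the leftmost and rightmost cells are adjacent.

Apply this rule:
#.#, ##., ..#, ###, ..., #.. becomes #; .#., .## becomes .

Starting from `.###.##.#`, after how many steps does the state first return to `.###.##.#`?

9

step 1: #.###.##.
step 2: .#.###.##
step 3: #.#.###.#
step 4: ##.#.###.
step 5: .##.#.###
step 6: #.##.#.##
step 7: ##.##.#.#
step 8: ###.##.#.
step 9: .###.##.#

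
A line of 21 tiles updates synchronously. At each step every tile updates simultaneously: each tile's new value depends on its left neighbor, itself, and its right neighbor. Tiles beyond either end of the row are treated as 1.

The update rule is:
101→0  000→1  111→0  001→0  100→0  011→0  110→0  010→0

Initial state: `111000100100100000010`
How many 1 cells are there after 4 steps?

10

000010000000001111000
011000111111100000010
000010000000001111000  (repeats step 1; period 2)
step 4: 011000111111100000010
count of 1: 10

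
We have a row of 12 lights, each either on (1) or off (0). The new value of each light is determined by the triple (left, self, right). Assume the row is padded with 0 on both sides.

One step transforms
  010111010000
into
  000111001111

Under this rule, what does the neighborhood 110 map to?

1

At position 5 the neighborhood is 110; the next row has 1 there.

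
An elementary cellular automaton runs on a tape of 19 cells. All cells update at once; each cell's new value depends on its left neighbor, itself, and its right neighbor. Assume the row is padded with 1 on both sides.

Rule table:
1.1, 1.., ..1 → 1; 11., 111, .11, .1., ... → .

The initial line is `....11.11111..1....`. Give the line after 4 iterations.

.11.11.1.1.1..1.11.

1..1..1.....11.1..1
.11.11.1...1..1.11.
1..1..1.1.1.11.1..1
.11.11.1.1.1..1.11.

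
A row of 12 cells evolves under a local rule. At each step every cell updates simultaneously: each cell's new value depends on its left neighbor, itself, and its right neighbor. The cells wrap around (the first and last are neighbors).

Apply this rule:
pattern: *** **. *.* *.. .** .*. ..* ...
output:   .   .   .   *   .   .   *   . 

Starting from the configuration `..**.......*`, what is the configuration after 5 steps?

...**.*...*.

**..*.....*.
..**.*...*..
.*....*.*.*.
*.*..*.....*
...**.*...*.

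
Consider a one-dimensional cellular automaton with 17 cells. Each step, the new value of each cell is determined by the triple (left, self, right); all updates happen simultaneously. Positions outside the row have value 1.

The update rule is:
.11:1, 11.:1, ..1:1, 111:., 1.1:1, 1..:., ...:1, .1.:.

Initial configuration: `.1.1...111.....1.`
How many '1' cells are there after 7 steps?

1.1..111.1.1111.1
11..11.11.11..111
.1.111111111.11..
1.11.......1111.1
1111.1111111..111
...111.....1.11..
.111.1.1111.111.1
count of 1: 12

12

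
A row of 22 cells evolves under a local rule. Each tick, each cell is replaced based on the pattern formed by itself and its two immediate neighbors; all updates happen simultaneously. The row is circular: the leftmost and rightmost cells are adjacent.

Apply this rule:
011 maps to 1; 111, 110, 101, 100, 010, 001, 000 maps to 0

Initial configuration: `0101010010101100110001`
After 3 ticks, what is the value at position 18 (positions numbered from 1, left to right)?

0

tick 1: 0000000000001000100000
tick 2: 0000000000000000000000
tick 3: 0000000000000000000000
position 18 holds 0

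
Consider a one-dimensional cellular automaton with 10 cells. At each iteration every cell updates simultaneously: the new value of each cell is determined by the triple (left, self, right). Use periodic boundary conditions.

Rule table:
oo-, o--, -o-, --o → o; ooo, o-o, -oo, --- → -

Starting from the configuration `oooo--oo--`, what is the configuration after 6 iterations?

-oo-o-o-o-

---ooo-ooo
o-o--o---o
o-ooooo-o-
o-----o-o-
oo---oo-o-
-oo-o-o-o-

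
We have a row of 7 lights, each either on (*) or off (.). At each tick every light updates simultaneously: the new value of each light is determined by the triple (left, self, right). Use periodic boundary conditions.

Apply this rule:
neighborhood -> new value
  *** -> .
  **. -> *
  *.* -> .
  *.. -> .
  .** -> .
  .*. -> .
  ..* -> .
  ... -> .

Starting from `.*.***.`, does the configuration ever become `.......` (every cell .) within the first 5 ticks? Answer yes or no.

yes

.....*.
.......
all cells are . at tick 2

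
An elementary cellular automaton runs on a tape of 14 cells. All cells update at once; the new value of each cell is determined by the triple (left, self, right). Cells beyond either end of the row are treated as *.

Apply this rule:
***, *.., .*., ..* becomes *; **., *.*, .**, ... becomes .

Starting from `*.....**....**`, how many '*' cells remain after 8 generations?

5

.*...*..*..*.*
.**.********..
.....******.**
*...*.****...*
.*.**..**.*.*.
.*...**...*.*.
.**.*..*.**.*.
....****....*.
count of *: 5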